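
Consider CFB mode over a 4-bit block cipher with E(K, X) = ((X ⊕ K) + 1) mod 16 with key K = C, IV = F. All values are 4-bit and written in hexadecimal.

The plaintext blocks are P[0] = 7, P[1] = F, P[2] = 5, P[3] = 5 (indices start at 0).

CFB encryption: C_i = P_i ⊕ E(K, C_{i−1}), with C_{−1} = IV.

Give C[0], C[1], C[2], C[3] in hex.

C[0] = 3, C[1] = F, C[2] = 1, C[3] = B

C[0]: E(K, F) = 4; 7 ⊕ 4 = 3.
C[1]: E(K, 3) = 0; F ⊕ 0 = F.
C[2]: E(K, F) = 4; 5 ⊕ 4 = 1.
C[3]: E(K, 1) = E; 5 ⊕ E = B.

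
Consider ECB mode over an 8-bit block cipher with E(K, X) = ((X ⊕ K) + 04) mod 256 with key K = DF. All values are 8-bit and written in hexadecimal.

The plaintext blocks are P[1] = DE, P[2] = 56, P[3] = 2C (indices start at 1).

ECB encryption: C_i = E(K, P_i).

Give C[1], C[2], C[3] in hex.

C[1] = 05, C[2] = 8D, C[3] = F7

C[1]: E(K, DE) = 05.
C[2]: E(K, 56) = 8D.
C[3]: E(K, 2C) = F7.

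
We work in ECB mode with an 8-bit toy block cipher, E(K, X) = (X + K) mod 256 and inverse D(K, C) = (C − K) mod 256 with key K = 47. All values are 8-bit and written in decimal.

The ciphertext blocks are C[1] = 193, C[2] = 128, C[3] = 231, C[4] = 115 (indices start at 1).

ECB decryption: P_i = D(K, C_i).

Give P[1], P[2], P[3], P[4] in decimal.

P[1] = 146, P[2] = 81, P[3] = 184, P[4] = 68

P[1]: D(K, 193) = 146.
P[2]: D(K, 128) = 81.
P[3]: D(K, 231) = 184.
P[4]: D(K, 115) = 68.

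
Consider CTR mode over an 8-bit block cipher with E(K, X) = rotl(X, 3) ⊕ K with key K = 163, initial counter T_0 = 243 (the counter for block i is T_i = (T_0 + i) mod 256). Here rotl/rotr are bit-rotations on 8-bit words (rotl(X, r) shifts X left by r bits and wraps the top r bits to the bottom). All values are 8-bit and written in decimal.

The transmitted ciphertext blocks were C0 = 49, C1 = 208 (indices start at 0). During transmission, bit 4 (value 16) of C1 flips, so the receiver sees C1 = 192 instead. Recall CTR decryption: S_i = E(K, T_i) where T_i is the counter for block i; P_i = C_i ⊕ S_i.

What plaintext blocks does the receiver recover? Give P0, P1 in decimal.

P0 = 13, P1 = 196

Only C1 changed, to 192. In CTR, a change in C_i flips the same bit in P_i only; the keystream is unaffected. Decrypting the received ciphertext:
P0: T = 243, S = E(K, T) = 60; 49 ⊕ 60 = 13.
P1: T = 244, S = E(K, T) = 4; 192 ⊕ 4 = 196.
Blocks that differ from the original plaintext: P1.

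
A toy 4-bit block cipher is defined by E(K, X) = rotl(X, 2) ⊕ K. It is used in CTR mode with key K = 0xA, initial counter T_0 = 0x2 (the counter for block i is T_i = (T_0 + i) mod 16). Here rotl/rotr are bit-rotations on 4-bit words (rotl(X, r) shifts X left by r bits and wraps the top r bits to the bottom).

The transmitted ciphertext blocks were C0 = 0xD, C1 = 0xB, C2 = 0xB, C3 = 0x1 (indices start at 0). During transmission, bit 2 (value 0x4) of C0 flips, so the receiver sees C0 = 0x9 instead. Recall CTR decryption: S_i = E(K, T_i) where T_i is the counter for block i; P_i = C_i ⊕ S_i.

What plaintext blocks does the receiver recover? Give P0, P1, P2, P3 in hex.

P0 = 0xB, P1 = 0xD, P2 = 0x0, P3 = 0xE

Only C0 changed, to 0x9. In CTR, a change in C_i flips the same bit in P_i only; the keystream is unaffected. Decrypting the received ciphertext:
P0: T = 0x2, S = E(K, T) = 0x2; 0x9 ⊕ 0x2 = 0xB.
P1: T = 0x3, S = E(K, T) = 0x6; 0xB ⊕ 0x6 = 0xD.
P2: T = 0x4, S = E(K, T) = 0xB; 0xB ⊕ 0xB = 0x0.
P3: T = 0x5, S = E(K, T) = 0xF; 0x1 ⊕ 0xF = 0xE.
Blocks that differ from the original plaintext: P0.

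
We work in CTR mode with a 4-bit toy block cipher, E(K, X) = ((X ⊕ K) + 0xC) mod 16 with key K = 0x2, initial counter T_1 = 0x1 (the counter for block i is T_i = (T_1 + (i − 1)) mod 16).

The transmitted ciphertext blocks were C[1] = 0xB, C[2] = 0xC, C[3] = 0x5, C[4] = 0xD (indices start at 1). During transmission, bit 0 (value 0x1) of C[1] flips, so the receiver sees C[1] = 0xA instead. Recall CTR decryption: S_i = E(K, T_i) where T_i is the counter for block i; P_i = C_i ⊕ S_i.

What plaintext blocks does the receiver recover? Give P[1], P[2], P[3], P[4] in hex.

P[1] = 0x5, P[2] = 0x0, P[3] = 0x8, P[4] = 0xF

Only C[1] changed, to 0xA. In CTR, a change in C_i flips the same bit in P_i only; the keystream is unaffected. Decrypting the received ciphertext:
P[1]: T = 0x1, S = E(K, T) = 0xF; 0xA ⊕ 0xF = 0x5.
P[2]: T = 0x2, S = E(K, T) = 0xC; 0xC ⊕ 0xC = 0x0.
P[3]: T = 0x3, S = E(K, T) = 0xD; 0x5 ⊕ 0xD = 0x8.
P[4]: T = 0x4, S = E(K, T) = 0x2; 0xD ⊕ 0x2 = 0xF.
Blocks that differ from the original plaintext: P[1].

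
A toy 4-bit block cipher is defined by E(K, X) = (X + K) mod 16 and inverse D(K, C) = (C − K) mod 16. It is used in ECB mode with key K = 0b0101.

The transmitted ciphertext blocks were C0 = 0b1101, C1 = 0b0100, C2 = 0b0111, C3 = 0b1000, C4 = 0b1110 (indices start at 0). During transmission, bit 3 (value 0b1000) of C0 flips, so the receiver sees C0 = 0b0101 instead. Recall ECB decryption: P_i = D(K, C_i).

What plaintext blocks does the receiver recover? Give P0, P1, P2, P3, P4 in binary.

Only C0 changed, to 0b0101. In ECB, a change in C_i affects only P_i. Decrypting the received ciphertext:
P0: D(K, 0b0101) = 0b0000.
P1: D(K, 0b0100) = 0b1111.
P2: D(K, 0b0111) = 0b0010.
P3: D(K, 0b1000) = 0b0011.
P4: D(K, 0b1110) = 0b1001.
Blocks that differ from the original plaintext: P0.

P0 = 0b0000, P1 = 0b1111, P2 = 0b0010, P3 = 0b0011, P4 = 0b1001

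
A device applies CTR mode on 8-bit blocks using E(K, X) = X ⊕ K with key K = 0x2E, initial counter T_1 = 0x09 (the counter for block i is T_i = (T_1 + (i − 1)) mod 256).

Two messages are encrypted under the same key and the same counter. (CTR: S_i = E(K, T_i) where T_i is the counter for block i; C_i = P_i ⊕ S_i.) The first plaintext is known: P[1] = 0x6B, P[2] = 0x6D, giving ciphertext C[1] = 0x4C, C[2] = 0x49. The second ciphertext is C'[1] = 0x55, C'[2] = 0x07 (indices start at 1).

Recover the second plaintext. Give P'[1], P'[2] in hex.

P'[1] = 0x72, P'[2] = 0x23

In CTR with a reused counter, both messages share the same keystream S_i, so C_i ⊕ C'_i = P_i ⊕ P'_i and thus P'_i = P_i ⊕ C_i ⊕ C'_i.
P'[1]: 0x6B ⊕ 0x4C ⊕ 0x55 = 0x72.
P'[2]: 0x6D ⊕ 0x49 ⊕ 0x07 = 0x23.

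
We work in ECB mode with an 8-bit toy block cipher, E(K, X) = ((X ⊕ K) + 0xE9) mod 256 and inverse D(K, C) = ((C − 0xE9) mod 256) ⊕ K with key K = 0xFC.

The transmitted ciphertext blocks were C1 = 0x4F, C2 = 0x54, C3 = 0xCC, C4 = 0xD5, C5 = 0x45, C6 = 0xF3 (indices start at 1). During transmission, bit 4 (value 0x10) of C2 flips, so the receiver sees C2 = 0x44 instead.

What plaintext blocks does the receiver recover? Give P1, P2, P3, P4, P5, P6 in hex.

ECB decryption: P_i = D(K, C_i).
Only C2 changed, to 0x44. In ECB, a change in C_i affects only P_i. Decrypting the received ciphertext:
P1: D(K, 0x4F) = 0x9A.
P2: D(K, 0x44) = 0xA7.
P3: D(K, 0xCC) = 0x1F.
P4: D(K, 0xD5) = 0x10.
P5: D(K, 0x45) = 0xA0.
P6: D(K, 0xF3) = 0xF6.
Blocks that differ from the original plaintext: P2.

P1 = 0x9A, P2 = 0xA7, P3 = 0x1F, P4 = 0x10, P5 = 0xA0, P6 = 0xF6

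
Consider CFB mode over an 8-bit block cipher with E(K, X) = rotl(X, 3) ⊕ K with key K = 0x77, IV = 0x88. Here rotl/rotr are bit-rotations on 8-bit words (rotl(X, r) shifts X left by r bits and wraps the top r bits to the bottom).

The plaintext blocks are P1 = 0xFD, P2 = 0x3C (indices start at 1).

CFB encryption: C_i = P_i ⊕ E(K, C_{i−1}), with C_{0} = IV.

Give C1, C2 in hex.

C1 = 0xCE, C2 = 0x3D

C1: E(K, 0x88) = 0x33; 0xFD ⊕ 0x33 = 0xCE.
C2: E(K, 0xCE) = 0x01; 0x3C ⊕ 0x01 = 0x3D.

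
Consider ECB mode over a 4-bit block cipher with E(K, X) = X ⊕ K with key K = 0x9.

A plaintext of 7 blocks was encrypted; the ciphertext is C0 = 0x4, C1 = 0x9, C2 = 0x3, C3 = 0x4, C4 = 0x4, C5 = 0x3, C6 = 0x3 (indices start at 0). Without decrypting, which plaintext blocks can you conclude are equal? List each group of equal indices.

ECB encrypts each block independently with the same key, so equal ciphertext blocks imply equal plaintext blocks.
C0 = C3 = C4 = 0x4, so P0 = P3 = P4.
C2 = C5 = C6 = 0x3, so P2 = P5 = P6.

P0 = P3 = P4; P2 = P5 = P6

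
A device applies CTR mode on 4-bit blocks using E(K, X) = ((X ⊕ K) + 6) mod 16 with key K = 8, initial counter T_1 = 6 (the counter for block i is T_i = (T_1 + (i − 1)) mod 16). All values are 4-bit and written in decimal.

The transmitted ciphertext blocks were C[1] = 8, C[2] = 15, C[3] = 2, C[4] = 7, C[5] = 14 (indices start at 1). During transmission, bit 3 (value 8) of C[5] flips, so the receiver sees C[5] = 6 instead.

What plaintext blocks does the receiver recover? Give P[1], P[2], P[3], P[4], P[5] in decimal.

CTR decryption: S_i = E(K, T_i) where T_i is the counter for block i; P_i = C_i ⊕ S_i.
Only C[5] changed, to 6. In CTR, a change in C_i flips the same bit in P_i only; the keystream is unaffected. Decrypting the received ciphertext:
P[1]: T = 6, S = E(K, T) = 4; 8 ⊕ 4 = 12.
P[2]: T = 7, S = E(K, T) = 5; 15 ⊕ 5 = 10.
P[3]: T = 8, S = E(K, T) = 6; 2 ⊕ 6 = 4.
P[4]: T = 9, S = E(K, T) = 7; 7 ⊕ 7 = 0.
P[5]: T = 10, S = E(K, T) = 8; 6 ⊕ 8 = 14.
Blocks that differ from the original plaintext: P[5].

P[1] = 12, P[2] = 10, P[3] = 4, P[4] = 0, P[5] = 14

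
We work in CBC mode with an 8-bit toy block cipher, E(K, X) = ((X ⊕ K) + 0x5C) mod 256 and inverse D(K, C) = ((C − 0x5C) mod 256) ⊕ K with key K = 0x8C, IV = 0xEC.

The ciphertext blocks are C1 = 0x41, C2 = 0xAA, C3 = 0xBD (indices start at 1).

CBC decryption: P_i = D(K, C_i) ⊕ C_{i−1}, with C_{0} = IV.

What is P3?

P3: D(K, 0xBD) = 0xED; 0xED ⊕ 0xAA = 0x47.

P3 = 0x47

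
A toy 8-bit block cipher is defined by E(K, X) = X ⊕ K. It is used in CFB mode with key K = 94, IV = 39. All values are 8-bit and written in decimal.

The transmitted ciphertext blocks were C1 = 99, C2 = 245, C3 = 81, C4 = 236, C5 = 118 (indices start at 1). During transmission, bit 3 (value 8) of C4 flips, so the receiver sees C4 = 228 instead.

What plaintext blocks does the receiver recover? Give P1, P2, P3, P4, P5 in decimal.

P1 = 26, P2 = 200, P3 = 250, P4 = 235, P5 = 204

CFB decryption: P_i = C_i ⊕ E(K, C_{i−1}), with C_{0} = IV.
Only C4 changed, to 228. In CFB, a change in C_i flips the same bit in P_i and garbles P_{i+1}. Decrypting the received ciphertext:
P1: E(K, 39) = 121; 99 ⊕ 121 = 26.
P2: E(K, 99) = 61; 245 ⊕ 61 = 200.
P3: E(K, 245) = 171; 81 ⊕ 171 = 250.
P4: E(K, 81) = 15; 228 ⊕ 15 = 235.
P5: E(K, 228) = 186; 118 ⊕ 186 = 204.
Blocks that differ from the original plaintext: P4, P5.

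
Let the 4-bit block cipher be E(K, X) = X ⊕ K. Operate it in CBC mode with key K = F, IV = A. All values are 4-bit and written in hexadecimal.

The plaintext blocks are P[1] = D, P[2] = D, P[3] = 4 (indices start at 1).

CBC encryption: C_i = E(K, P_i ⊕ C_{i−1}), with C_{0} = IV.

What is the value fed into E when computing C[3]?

C[1]: P[1] ⊕ A = 7; E(K, 7) = 8.
C[2]: P[2] ⊕ 8 = 5; E(K, 5) = A.
C[3]: P[3] ⊕ A = E; E(K, E) = 1.
So the input to E for block [3] is E.

E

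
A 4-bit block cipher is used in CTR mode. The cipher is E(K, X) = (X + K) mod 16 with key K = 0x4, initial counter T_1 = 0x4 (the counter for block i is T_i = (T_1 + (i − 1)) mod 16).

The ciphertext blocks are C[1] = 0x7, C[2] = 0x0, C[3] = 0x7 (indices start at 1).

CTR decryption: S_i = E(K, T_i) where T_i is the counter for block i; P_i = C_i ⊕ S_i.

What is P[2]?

P[2] = 0x9

P[2]: T = 0x5, S = E(K, T) = 0x9; 0x0 ⊕ 0x9 = 0x9.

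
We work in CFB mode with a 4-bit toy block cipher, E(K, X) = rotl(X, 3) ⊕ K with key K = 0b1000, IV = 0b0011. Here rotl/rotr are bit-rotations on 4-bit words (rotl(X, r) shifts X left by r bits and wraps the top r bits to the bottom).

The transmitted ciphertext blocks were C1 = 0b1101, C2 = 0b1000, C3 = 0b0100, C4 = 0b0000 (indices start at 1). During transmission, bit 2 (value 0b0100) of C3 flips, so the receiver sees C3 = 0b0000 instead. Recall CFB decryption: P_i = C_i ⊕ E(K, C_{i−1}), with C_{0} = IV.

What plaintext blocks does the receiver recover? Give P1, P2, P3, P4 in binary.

Only C3 changed, to 0b0000. In CFB, a change in C_i flips the same bit in P_i and garbles P_{i+1}. Decrypting the received ciphertext:
P1: E(K, 0b0011) = 0b0001; 0b1101 ⊕ 0b0001 = 0b1100.
P2: E(K, 0b1101) = 0b0110; 0b1000 ⊕ 0b0110 = 0b1110.
P3: E(K, 0b1000) = 0b1100; 0b0000 ⊕ 0b1100 = 0b1100.
P4: E(K, 0b0000) = 0b1000; 0b0000 ⊕ 0b1000 = 0b1000.
Blocks that differ from the original plaintext: P3, P4.

P1 = 0b1100, P2 = 0b1110, P3 = 0b1100, P4 = 0b1000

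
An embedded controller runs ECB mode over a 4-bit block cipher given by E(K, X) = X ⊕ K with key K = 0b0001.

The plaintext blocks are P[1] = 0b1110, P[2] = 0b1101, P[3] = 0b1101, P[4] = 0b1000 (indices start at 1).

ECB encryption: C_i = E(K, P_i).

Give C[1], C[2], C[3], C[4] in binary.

C[1] = 0b1111, C[2] = 0b1100, C[3] = 0b1100, C[4] = 0b1001

C[1]: E(K, 0b1110) = 0b1111.
C[2]: E(K, 0b1101) = 0b1100.
C[3]: E(K, 0b1101) = 0b1100.
C[4]: E(K, 0b1000) = 0b1001.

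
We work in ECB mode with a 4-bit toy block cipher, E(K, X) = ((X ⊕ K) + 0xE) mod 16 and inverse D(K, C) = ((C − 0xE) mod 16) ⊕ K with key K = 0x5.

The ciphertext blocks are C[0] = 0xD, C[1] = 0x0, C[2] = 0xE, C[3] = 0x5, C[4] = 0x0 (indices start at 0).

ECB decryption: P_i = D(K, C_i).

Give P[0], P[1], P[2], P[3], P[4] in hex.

P[0]: D(K, 0xD) = 0xA.
P[1]: D(K, 0x0) = 0x7.
P[2]: D(K, 0xE) = 0x5.
P[3]: D(K, 0x5) = 0x2.
P[4]: D(K, 0x0) = 0x7.

P[0] = 0xA, P[1] = 0x7, P[2] = 0x5, P[3] = 0x2, P[4] = 0x7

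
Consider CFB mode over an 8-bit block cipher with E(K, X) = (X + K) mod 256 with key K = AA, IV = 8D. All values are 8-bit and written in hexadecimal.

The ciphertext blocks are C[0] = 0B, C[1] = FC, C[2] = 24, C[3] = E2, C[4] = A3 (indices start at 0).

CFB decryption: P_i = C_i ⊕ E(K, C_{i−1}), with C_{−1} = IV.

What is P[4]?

P[4]: E(K, E2) = 8C; A3 ⊕ 8C = 2F.

P[4] = 2F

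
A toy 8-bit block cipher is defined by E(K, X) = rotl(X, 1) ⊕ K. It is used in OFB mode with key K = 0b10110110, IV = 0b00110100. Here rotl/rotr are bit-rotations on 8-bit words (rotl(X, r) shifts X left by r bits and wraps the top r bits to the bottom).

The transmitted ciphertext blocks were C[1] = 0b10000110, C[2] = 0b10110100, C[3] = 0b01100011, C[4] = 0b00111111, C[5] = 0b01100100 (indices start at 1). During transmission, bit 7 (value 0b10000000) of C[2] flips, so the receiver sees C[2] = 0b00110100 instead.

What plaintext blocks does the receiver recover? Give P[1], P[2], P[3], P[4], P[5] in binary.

P[1] = 0b01011000, P[2] = 0b00111111, P[3] = 0b11000011, P[4] = 0b11001000, P[5] = 0b00111101

OFB decryption: S_i = E(K, S_{i−1}) with S_{0} = IV; P_i = C_i ⊕ S_i.
Only C[2] changed, to 0b00110100. In OFB, a change in C_i flips the same bit in P_i only; the keystream is unaffected. Decrypting the received ciphertext:
P[1]: S = E(K, 0b00110100) = 0b11011110; 0b10000110 ⊕ 0b11011110 = 0b01011000.
P[2]: S = E(K, 0b11011110) = 0b00001011; 0b00110100 ⊕ 0b00001011 = 0b00111111.
P[3]: S = E(K, 0b00001011) = 0b10100000; 0b01100011 ⊕ 0b10100000 = 0b11000011.
P[4]: S = E(K, 0b10100000) = 0b11110111; 0b00111111 ⊕ 0b11110111 = 0b11001000.
P[5]: S = E(K, 0b11110111) = 0b01011001; 0b01100100 ⊕ 0b01011001 = 0b00111101.
Blocks that differ from the original plaintext: P[2].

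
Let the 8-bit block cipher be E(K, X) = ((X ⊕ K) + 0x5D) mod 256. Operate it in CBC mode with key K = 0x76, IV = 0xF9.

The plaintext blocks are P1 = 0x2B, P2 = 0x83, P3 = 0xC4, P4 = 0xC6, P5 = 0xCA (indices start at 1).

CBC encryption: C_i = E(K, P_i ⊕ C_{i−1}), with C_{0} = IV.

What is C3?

C1: P1 ⊕ 0xF9 = 0xD2; E(K, 0xD2) = 0x01.
C2: P2 ⊕ 0x01 = 0x82; E(K, 0x82) = 0x51.
C3: P3 ⊕ 0x51 = 0x95; E(K, 0x95) = 0x40.

C3 = 0x40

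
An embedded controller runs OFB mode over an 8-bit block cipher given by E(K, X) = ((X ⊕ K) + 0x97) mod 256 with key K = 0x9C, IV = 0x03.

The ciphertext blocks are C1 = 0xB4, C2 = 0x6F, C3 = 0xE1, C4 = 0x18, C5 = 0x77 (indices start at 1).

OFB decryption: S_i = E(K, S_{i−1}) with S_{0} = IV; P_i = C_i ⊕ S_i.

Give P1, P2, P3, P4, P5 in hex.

P1: S = E(K, 0x03) = 0x36; 0xB4 ⊕ 0x36 = 0x82.
P2: S = E(K, 0x36) = 0x41; 0x6F ⊕ 0x41 = 0x2E.
P3: S = E(K, 0x41) = 0x74; 0xE1 ⊕ 0x74 = 0x95.
P4: S = E(K, 0x74) = 0x7F; 0x18 ⊕ 0x7F = 0x67.
P5: S = E(K, 0x7F) = 0x7A; 0x77 ⊕ 0x7A = 0x0D.

P1 = 0x82, P2 = 0x2E, P3 = 0x95, P4 = 0x67, P5 = 0x0D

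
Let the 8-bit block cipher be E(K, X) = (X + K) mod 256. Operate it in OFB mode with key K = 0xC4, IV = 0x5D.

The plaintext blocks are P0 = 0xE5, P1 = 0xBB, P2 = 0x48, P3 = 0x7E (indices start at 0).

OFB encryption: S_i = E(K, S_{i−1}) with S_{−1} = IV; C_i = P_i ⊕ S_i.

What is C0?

C0: S = E(K, 0x5D) = 0x21; 0xE5 ⊕ 0x21 = 0xC4.

C0 = 0xC4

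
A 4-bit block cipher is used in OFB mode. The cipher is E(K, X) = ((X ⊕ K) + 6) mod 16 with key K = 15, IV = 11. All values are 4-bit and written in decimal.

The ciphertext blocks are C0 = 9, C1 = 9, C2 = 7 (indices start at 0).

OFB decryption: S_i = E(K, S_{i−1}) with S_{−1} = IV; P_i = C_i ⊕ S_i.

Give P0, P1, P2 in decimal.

P0: S = E(K, 11) = 10; 9 ⊕ 10 = 3.
P1: S = E(K, 10) = 11; 9 ⊕ 11 = 2.
P2: S = E(K, 11) = 10; 7 ⊕ 10 = 13.

P0 = 3, P1 = 2, P2 = 13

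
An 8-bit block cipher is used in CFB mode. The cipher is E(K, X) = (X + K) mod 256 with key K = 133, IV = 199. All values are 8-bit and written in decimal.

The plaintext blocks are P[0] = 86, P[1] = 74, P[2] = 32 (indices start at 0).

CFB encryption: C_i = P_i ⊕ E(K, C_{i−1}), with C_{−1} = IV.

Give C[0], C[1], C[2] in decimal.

C[0]: E(K, 199) = 76; 86 ⊕ 76 = 26.
C[1]: E(K, 26) = 159; 74 ⊕ 159 = 213.
C[2]: E(K, 213) = 90; 32 ⊕ 90 = 122.

C[0] = 26, C[1] = 213, C[2] = 122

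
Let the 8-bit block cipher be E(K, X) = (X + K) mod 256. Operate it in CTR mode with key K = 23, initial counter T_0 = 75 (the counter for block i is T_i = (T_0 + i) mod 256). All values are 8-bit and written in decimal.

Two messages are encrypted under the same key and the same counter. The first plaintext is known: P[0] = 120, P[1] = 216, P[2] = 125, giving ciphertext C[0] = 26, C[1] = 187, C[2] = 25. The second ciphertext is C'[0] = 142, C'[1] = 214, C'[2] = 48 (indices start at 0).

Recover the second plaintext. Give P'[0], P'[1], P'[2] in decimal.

In CTR with a reused counter, both messages share the same keystream S_i, so C_i ⊕ C'_i = P_i ⊕ P'_i and thus P'_i = P_i ⊕ C_i ⊕ C'_i.
P'[0]: 120 ⊕ 26 ⊕ 142 = 236.
P'[1]: 216 ⊕ 187 ⊕ 214 = 181.
P'[2]: 125 ⊕ 25 ⊕ 48 = 84.

P'[0] = 236, P'[1] = 181, P'[2] = 84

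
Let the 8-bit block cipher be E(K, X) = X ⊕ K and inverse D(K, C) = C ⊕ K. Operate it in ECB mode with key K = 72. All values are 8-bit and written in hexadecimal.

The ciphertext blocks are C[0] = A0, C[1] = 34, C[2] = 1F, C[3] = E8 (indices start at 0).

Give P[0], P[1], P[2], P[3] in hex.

ECB decryption: P_i = D(K, C_i).
P[0]: D(K, A0) = D2.
P[1]: D(K, 34) = 46.
P[2]: D(K, 1F) = 6D.
P[3]: D(K, E8) = 9A.

P[0] = D2, P[1] = 46, P[2] = 6D, P[3] = 9A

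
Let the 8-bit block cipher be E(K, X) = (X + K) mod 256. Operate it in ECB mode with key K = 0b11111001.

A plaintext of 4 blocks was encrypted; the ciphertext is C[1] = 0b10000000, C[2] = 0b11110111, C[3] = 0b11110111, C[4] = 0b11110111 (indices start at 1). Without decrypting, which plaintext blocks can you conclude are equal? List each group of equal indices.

ECB encrypts each block independently with the same key, so equal ciphertext blocks imply equal plaintext blocks.
C[2] = C[3] = C[4] = 0b11110111, so P[2] = P[3] = P[4].

P[2] = P[3] = P[4]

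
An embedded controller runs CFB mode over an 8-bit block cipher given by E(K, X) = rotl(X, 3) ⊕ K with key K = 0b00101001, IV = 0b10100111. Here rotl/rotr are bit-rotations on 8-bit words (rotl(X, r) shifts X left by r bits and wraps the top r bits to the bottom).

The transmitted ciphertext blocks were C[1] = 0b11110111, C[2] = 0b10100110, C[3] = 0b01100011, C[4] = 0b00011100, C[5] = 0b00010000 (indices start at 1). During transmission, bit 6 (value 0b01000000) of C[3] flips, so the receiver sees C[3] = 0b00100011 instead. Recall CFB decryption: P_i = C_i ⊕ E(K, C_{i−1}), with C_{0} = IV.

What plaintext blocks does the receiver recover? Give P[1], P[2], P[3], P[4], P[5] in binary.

P[1] = 0b11100011, P[2] = 0b00110000, P[3] = 0b00111111, P[4] = 0b00101100, P[5] = 0b11011001

Only C[3] changed, to 0b00100011. In CFB, a change in C_i flips the same bit in P_i and garbles P_{i+1}. Decrypting the received ciphertext:
P[1]: E(K, 0b10100111) = 0b00010100; 0b11110111 ⊕ 0b00010100 = 0b11100011.
P[2]: E(K, 0b11110111) = 0b10010110; 0b10100110 ⊕ 0b10010110 = 0b00110000.
P[3]: E(K, 0b10100110) = 0b00011100; 0b00100011 ⊕ 0b00011100 = 0b00111111.
P[4]: E(K, 0b00100011) = 0b00110000; 0b00011100 ⊕ 0b00110000 = 0b00101100.
P[5]: E(K, 0b00011100) = 0b11001001; 0b00010000 ⊕ 0b11001001 = 0b11011001.
Blocks that differ from the original plaintext: P[3], P[4].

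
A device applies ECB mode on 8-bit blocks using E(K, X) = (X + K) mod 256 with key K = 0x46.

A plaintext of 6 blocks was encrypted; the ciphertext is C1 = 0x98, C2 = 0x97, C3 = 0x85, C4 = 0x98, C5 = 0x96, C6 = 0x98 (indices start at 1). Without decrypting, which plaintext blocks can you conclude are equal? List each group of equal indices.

ECB encrypts each block independently with the same key, so equal ciphertext blocks imply equal plaintext blocks.
C1 = C4 = C6 = 0x98, so P1 = P4 = P6.

P1 = P4 = P6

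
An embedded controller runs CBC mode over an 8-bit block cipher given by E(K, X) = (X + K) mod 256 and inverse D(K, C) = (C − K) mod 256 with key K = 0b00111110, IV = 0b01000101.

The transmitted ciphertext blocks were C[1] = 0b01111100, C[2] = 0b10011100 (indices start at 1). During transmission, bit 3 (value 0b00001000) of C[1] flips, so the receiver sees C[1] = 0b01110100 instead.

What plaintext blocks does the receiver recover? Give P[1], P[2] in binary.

P[1] = 0b01110011, P[2] = 0b00101010

CBC decryption: P_i = D(K, C_i) ⊕ C_{i−1}, with C_{0} = IV.
Only C[1] changed, to 0b01110100. In CBC, a change in C_i garbles P_i and flips the same bit in P_{i+1}. Decrypting the received ciphertext:
P[1]: D(K, 0b01110100) = 0b00110110; 0b00110110 ⊕ 0b01000101 = 0b01110011.
P[2]: D(K, 0b10011100) = 0b01011110; 0b01011110 ⊕ 0b01110100 = 0b00101010.
Blocks that differ from the original plaintext: P[1], P[2].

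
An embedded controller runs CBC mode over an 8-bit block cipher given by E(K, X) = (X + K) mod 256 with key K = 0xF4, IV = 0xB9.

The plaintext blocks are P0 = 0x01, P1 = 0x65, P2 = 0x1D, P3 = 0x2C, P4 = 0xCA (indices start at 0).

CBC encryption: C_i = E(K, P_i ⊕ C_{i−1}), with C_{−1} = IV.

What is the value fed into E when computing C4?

C0: P0 ⊕ 0xB9 = 0xB8; E(K, 0xB8) = 0xAC.
C1: P1 ⊕ 0xAC = 0xC9; E(K, 0xC9) = 0xBD.
C2: P2 ⊕ 0xBD = 0xA0; E(K, 0xA0) = 0x94.
C3: P3 ⊕ 0x94 = 0xB8; E(K, 0xB8) = 0xAC.
C4: P4 ⊕ 0xAC = 0x66; E(K, 0x66) = 0x5A.
So the input to E for block 4 is 0x66.

0x66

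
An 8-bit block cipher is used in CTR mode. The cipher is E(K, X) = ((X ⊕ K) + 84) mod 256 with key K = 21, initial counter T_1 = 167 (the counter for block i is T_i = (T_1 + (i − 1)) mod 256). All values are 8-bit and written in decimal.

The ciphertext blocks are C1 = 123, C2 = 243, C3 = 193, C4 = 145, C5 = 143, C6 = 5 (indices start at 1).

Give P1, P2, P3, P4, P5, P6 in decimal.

P1 = 125, P2 = 226, P3 = 209, P4 = 130, P5 = 157, P6 = 8

CTR decryption: S_i = E(K, T_i) where T_i is the counter for block i; P_i = C_i ⊕ S_i.
P1: T = 167, S = E(K, T) = 6; 123 ⊕ 6 = 125.
P2: T = 168, S = E(K, T) = 17; 243 ⊕ 17 = 226.
P3: T = 169, S = E(K, T) = 16; 193 ⊕ 16 = 209.
P4: T = 170, S = E(K, T) = 19; 145 ⊕ 19 = 130.
P5: T = 171, S = E(K, T) = 18; 143 ⊕ 18 = 157.
P6: T = 172, S = E(K, T) = 13; 5 ⊕ 13 = 8.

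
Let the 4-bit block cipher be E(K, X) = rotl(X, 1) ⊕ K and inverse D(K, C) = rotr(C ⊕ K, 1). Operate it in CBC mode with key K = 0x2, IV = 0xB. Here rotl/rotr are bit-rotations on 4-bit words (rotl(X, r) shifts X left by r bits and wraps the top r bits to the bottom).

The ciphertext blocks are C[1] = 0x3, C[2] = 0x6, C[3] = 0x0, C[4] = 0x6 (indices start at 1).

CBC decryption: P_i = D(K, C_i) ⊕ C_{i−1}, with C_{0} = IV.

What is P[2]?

P[2]: D(K, 0x6) = 0x2; 0x2 ⊕ 0x3 = 0x1.

P[2] = 0x1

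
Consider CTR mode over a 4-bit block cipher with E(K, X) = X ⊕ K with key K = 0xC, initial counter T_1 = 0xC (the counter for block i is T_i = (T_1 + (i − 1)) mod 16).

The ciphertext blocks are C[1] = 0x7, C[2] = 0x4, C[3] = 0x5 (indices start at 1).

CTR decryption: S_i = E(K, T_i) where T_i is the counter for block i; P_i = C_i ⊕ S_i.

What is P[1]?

P[1] = 0x7

P[1]: T = 0xC, S = E(K, T) = 0x0; 0x7 ⊕ 0x0 = 0x7.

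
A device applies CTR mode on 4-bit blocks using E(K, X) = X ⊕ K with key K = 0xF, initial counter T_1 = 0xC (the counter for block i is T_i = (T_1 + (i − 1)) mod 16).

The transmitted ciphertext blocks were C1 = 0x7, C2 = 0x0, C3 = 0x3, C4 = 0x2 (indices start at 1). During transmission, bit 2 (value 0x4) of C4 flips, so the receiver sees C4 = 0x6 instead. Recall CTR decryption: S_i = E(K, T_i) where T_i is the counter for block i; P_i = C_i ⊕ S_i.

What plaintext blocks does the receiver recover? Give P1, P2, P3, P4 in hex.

P1 = 0x4, P2 = 0x2, P3 = 0x2, P4 = 0x6

Only C4 changed, to 0x6. In CTR, a change in C_i flips the same bit in P_i only; the keystream is unaffected. Decrypting the received ciphertext:
P1: T = 0xC, S = E(K, T) = 0x3; 0x7 ⊕ 0x3 = 0x4.
P2: T = 0xD, S = E(K, T) = 0x2; 0x0 ⊕ 0x2 = 0x2.
P3: T = 0xE, S = E(K, T) = 0x1; 0x3 ⊕ 0x1 = 0x2.
P4: T = 0xF, S = E(K, T) = 0x0; 0x6 ⊕ 0x0 = 0x6.
Blocks that differ from the original plaintext: P4.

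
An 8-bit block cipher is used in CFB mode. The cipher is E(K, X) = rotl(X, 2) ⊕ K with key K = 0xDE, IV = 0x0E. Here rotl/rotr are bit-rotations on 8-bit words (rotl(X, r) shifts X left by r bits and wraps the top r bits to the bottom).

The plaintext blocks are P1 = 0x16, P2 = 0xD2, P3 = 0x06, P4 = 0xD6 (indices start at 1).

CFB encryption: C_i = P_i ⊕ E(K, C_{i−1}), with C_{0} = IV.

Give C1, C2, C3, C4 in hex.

C1 = 0xF0, C2 = 0xCF, C3 = 0xE7, C4 = 0x97

C1: E(K, 0x0E) = 0xE6; 0x16 ⊕ 0xE6 = 0xF0.
C2: E(K, 0xF0) = 0x1D; 0xD2 ⊕ 0x1D = 0xCF.
C3: E(K, 0xCF) = 0xE1; 0x06 ⊕ 0xE1 = 0xE7.
C4: E(K, 0xE7) = 0x41; 0xD6 ⊕ 0x41 = 0x97.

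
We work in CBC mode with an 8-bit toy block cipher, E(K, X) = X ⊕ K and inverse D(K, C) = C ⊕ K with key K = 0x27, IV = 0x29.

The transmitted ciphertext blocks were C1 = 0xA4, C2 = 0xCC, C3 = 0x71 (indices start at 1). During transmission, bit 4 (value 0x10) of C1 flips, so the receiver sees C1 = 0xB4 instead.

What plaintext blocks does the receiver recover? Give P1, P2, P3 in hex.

P1 = 0xBA, P2 = 0x5F, P3 = 0x9A

CBC decryption: P_i = D(K, C_i) ⊕ C_{i−1}, with C_{0} = IV.
Only C1 changed, to 0xB4. In CBC, a change in C_i garbles P_i and flips the same bit in P_{i+1}. Decrypting the received ciphertext:
P1: D(K, 0xB4) = 0x93; 0x93 ⊕ 0x29 = 0xBA.
P2: D(K, 0xCC) = 0xEB; 0xEB ⊕ 0xB4 = 0x5F.
P3: D(K, 0x71) = 0x56; 0x56 ⊕ 0xCC = 0x9A.
Blocks that differ from the original plaintext: P1, P2.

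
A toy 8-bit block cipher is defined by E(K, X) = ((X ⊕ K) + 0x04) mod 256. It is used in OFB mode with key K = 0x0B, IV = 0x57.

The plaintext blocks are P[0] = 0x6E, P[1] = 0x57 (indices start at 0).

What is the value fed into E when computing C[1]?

OFB encryption: S_i = E(K, S_{i−1}) with S_{−1} = IV; C_i = P_i ⊕ S_i.
C[0]: S = E(K, 0x57) = 0x60; 0x6E ⊕ 0x60 = 0x0E.
C[1]: S = E(K, 0x60) = 0x6F; 0x57 ⊕ 0x6F = 0x38.
So the input to E for block [1] is 0x60.

0x60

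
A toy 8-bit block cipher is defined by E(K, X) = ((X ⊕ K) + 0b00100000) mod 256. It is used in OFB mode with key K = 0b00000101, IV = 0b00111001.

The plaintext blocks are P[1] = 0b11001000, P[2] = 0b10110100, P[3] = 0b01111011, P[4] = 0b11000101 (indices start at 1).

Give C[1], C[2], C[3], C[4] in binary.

OFB encryption: S_i = E(K, S_{i−1}) with S_{0} = IV; C_i = P_i ⊕ S_i.
C[1]: S = E(K, 0b00111001) = 0b01011100; 0b11001000 ⊕ 0b01011100 = 0b10010100.
C[2]: S = E(K, 0b01011100) = 0b01111001; 0b10110100 ⊕ 0b01111001 = 0b11001101.
C[3]: S = E(K, 0b01111001) = 0b10011100; 0b01111011 ⊕ 0b10011100 = 0b11100111.
C[4]: S = E(K, 0b10011100) = 0b10111001; 0b11000101 ⊕ 0b10111001 = 0b01111100.

C[1] = 0b10010100, C[2] = 0b11001101, C[3] = 0b11100111, C[4] = 0b01111100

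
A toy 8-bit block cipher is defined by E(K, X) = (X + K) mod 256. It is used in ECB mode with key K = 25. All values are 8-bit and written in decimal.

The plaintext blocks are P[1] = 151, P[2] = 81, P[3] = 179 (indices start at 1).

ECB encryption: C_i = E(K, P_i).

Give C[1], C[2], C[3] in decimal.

C[1]: E(K, 151) = 176.
C[2]: E(K, 81) = 106.
C[3]: E(K, 179) = 204.

C[1] = 176, C[2] = 106, C[3] = 204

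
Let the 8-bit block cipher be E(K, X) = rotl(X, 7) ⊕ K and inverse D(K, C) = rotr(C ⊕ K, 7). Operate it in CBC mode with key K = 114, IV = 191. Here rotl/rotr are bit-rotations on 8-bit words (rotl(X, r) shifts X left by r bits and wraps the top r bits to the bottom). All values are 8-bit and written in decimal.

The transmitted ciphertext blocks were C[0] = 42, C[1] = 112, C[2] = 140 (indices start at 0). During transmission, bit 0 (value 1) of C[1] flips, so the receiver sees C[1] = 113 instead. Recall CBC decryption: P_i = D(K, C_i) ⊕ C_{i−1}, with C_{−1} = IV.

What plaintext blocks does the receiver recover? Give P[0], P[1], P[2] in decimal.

Only C[1] changed, to 113. In CBC, a change in C_i garbles P_i and flips the same bit in P_{i+1}. Decrypting the received ciphertext:
P[0]: D(K, 42) = 176; 176 ⊕ 191 = 15.
P[1]: D(K, 113) = 6; 6 ⊕ 42 = 44.
P[2]: D(K, 140) = 253; 253 ⊕ 113 = 140.
Blocks that differ from the original plaintext: P[1], P[2].

P[0] = 15, P[1] = 44, P[2] = 140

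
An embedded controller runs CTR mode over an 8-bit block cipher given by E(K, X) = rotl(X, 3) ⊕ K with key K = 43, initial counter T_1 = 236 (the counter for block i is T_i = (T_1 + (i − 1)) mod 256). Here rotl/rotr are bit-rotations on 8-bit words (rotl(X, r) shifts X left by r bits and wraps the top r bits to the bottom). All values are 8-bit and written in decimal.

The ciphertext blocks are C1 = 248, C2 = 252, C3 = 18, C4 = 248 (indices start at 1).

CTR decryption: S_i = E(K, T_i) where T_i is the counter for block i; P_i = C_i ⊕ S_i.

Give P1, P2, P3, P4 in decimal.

P1: T = 236, S = E(K, T) = 76; 248 ⊕ 76 = 180.
P2: T = 237, S = E(K, T) = 68; 252 ⊕ 68 = 184.
P3: T = 238, S = E(K, T) = 92; 18 ⊕ 92 = 78.
P4: T = 239, S = E(K, T) = 84; 248 ⊕ 84 = 172.

P1 = 180, P2 = 184, P3 = 78, P4 = 172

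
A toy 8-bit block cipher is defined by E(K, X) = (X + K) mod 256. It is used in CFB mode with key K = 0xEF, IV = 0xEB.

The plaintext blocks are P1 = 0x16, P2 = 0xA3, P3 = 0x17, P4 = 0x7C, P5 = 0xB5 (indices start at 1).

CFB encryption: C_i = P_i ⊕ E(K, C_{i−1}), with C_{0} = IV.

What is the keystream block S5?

0x72

C1: E(K, 0xEB) = 0xDA; 0x16 ⊕ 0xDA = 0xCC.
C2: E(K, 0xCC) = 0xBB; 0xA3 ⊕ 0xBB = 0x18.
C3: E(K, 0x18) = 0x07; 0x17 ⊕ 0x07 = 0x10.
C4: E(K, 0x10) = 0xFF; 0x7C ⊕ 0xFF = 0x83.
C5: E(K, 0x83) = 0x72; 0xB5 ⊕ 0x72 = 0xC7.
So S5 = 0x72.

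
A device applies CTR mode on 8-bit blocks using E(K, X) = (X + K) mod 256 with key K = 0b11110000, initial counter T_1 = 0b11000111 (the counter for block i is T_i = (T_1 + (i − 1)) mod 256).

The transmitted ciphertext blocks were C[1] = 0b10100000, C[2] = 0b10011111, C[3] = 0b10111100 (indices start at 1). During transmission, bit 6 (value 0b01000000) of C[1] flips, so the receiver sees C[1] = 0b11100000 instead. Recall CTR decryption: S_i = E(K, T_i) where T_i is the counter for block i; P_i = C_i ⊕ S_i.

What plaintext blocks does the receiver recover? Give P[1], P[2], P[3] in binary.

Only C[1] changed, to 0b11100000. In CTR, a change in C_i flips the same bit in P_i only; the keystream is unaffected. Decrypting the received ciphertext:
P[1]: T = 0b11000111, S = E(K, T) = 0b10110111; 0b11100000 ⊕ 0b10110111 = 0b01010111.
P[2]: T = 0b11001000, S = E(K, T) = 0b10111000; 0b10011111 ⊕ 0b10111000 = 0b00100111.
P[3]: T = 0b11001001, S = E(K, T) = 0b10111001; 0b10111100 ⊕ 0b10111001 = 0b00000101.
Blocks that differ from the original plaintext: P[1].

P[1] = 0b01010111, P[2] = 0b00100111, P[3] = 0b00000101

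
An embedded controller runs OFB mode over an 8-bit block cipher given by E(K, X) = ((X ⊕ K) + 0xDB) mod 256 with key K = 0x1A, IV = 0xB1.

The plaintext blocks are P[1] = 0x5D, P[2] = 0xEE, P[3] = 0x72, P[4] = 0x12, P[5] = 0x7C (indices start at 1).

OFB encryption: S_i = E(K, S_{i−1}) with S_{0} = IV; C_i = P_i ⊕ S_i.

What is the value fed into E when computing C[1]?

C[1]: S = E(K, 0xB1) = 0x86; 0x5D ⊕ 0x86 = 0xDB.
So the input to E for block [1] is 0xB1.

0xB1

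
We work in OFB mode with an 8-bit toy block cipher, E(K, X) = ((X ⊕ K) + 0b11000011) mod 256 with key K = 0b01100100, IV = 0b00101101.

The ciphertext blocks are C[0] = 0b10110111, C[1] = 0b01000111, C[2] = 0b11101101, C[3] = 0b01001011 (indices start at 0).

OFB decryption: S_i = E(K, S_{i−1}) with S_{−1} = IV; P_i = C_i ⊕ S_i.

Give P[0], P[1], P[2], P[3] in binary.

P[0]: S = E(K, 0b00101101) = 0b00001100; 0b10110111 ⊕ 0b00001100 = 0b10111011.
P[1]: S = E(K, 0b00001100) = 0b00101011; 0b01000111 ⊕ 0b00101011 = 0b01101100.
P[2]: S = E(K, 0b00101011) = 0b00010010; 0b11101101 ⊕ 0b00010010 = 0b11111111.
P[3]: S = E(K, 0b00010010) = 0b00111001; 0b01001011 ⊕ 0b00111001 = 0b01110010.

P[0] = 0b10111011, P[1] = 0b01101100, P[2] = 0b11111111, P[3] = 0b01110010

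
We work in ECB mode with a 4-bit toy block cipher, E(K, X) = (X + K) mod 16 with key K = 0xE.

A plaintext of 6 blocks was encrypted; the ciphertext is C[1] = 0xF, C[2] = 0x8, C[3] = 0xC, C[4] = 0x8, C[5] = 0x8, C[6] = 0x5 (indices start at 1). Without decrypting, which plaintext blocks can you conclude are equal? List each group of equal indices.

P[2] = P[4] = P[5]

ECB encrypts each block independently with the same key, so equal ciphertext blocks imply equal plaintext blocks.
C[2] = C[4] = C[5] = 0x8, so P[2] = P[4] = P[5].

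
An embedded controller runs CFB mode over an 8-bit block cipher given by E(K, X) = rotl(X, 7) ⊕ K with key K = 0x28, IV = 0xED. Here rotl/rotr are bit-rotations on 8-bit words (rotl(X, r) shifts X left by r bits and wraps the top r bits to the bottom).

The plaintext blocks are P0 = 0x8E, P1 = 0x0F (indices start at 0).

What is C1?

CFB encryption: C_i = P_i ⊕ E(K, C_{i−1}), with C_{−1} = IV.
C0: E(K, 0xED) = 0xDE; 0x8E ⊕ 0xDE = 0x50.
C1: E(K, 0x50) = 0x00; 0x0F ⊕ 0x00 = 0x0F.

C1 = 0x0F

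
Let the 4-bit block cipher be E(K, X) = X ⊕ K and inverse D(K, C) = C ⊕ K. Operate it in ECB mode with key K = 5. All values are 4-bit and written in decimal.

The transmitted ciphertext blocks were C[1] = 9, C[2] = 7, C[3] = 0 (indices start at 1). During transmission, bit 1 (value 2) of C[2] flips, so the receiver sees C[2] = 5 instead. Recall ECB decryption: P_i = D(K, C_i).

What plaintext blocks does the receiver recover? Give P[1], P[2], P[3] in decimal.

Only C[2] changed, to 5. In ECB, a change in C_i affects only P_i. Decrypting the received ciphertext:
P[1]: D(K, 9) = 12.
P[2]: D(K, 5) = 0.
P[3]: D(K, 0) = 5.
Blocks that differ from the original plaintext: P[2].

P[1] = 12, P[2] = 0, P[3] = 5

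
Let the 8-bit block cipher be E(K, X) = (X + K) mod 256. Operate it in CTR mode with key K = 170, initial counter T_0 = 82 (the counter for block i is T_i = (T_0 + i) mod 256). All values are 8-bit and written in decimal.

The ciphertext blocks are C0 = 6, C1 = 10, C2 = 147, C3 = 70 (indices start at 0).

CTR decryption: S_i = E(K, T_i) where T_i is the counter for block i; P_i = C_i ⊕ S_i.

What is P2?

P2: T = 84, S = E(K, T) = 254; 147 ⊕ 254 = 109.

P2 = 109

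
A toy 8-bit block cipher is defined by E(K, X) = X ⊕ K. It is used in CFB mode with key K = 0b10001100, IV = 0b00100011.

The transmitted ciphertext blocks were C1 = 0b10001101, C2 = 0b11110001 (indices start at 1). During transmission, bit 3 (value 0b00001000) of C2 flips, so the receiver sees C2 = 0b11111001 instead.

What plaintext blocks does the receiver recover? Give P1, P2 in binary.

P1 = 0b00100010, P2 = 0b11111000

CFB decryption: P_i = C_i ⊕ E(K, C_{i−1}), with C_{0} = IV.
Only C2 changed, to 0b11111001. In CFB, a change in C_i flips the same bit in P_i and garbles P_{i+1}. Decrypting the received ciphertext:
P1: E(K, 0b00100011) = 0b10101111; 0b10001101 ⊕ 0b10101111 = 0b00100010.
P2: E(K, 0b10001101) = 0b00000001; 0b11111001 ⊕ 0b00000001 = 0b11111000.
Blocks that differ from the original plaintext: P2.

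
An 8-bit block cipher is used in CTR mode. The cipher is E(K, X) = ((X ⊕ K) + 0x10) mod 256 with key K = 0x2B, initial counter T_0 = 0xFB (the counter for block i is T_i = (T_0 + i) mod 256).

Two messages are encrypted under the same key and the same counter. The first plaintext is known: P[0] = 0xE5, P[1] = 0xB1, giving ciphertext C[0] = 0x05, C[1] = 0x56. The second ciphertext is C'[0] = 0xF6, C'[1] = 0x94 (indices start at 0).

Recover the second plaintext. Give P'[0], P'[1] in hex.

In CTR with a reused counter, both messages share the same keystream S_i, so C_i ⊕ C'_i = P_i ⊕ P'_i and thus P'_i = P_i ⊕ C_i ⊕ C'_i.
P'[0]: 0xE5 ⊕ 0x05 ⊕ 0xF6 = 0x16.
P'[1]: 0xB1 ⊕ 0x56 ⊕ 0x94 = 0x73.

P'[0] = 0x16, P'[1] = 0x73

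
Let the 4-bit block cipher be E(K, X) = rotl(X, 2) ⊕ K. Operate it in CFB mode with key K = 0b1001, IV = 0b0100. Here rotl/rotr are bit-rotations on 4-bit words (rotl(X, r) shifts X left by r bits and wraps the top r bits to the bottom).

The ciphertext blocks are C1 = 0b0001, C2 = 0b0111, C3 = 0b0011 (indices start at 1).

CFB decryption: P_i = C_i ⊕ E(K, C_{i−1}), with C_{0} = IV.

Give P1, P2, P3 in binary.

P1: E(K, 0b0100) = 0b1000; 0b0001 ⊕ 0b1000 = 0b1001.
P2: E(K, 0b0001) = 0b1101; 0b0111 ⊕ 0b1101 = 0b1010.
P3: E(K, 0b0111) = 0b0100; 0b0011 ⊕ 0b0100 = 0b0111.

P1 = 0b1001, P2 = 0b1010, P3 = 0b0111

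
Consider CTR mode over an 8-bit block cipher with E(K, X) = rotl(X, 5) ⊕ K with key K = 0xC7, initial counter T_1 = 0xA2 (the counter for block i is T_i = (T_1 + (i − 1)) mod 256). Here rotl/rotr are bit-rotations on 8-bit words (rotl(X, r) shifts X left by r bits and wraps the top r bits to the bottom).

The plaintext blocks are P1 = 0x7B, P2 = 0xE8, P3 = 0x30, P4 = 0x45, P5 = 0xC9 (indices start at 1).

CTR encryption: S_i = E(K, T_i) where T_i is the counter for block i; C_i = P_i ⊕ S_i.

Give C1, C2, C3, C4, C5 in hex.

C1 = 0xE8, C2 = 0x5B, C3 = 0x63, C4 = 0x36, C5 = 0xDA

C1: T = 0xA2, S = E(K, T) = 0x93; 0x7B ⊕ 0x93 = 0xE8.
C2: T = 0xA3, S = E(K, T) = 0xB3; 0xE8 ⊕ 0xB3 = 0x5B.
C3: T = 0xA4, S = E(K, T) = 0x53; 0x30 ⊕ 0x53 = 0x63.
C4: T = 0xA5, S = E(K, T) = 0x73; 0x45 ⊕ 0x73 = 0x36.
C5: T = 0xA6, S = E(K, T) = 0x13; 0xC9 ⊕ 0x13 = 0xDA.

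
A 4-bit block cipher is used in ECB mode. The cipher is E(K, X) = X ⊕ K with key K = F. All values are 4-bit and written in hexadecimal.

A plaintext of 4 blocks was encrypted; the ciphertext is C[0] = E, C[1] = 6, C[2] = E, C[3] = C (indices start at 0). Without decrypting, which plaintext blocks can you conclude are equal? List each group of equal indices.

P[0] = P[2]

ECB encrypts each block independently with the same key, so equal ciphertext blocks imply equal plaintext blocks.
C[0] = C[2] = E, so P[0] = P[2].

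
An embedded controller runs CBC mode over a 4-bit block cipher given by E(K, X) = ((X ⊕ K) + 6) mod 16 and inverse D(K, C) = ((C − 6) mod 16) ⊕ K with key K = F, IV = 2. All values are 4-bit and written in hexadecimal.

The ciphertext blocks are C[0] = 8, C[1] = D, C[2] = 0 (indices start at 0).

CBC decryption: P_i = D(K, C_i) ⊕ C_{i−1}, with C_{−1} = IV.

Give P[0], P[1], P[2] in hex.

P[0]: D(K, 8) = D; D ⊕ 2 = F.
P[1]: D(K, D) = 8; 8 ⊕ 8 = 0.
P[2]: D(K, 0) = 5; 5 ⊕ D = 8.

P[0] = F, P[1] = 0, P[2] = 8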